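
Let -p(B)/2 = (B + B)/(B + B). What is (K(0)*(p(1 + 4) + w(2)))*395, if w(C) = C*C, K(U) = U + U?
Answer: 0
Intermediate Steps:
p(B) = -2 (p(B) = -2*(B + B)/(B + B) = -2*2*B/(2*B) = -2*2*B*1/(2*B) = -2*1 = -2)
K(U) = 2*U
w(C) = C²
(K(0)*(p(1 + 4) + w(2)))*395 = ((2*0)*(-2 + 2²))*395 = (0*(-2 + 4))*395 = (0*2)*395 = 0*395 = 0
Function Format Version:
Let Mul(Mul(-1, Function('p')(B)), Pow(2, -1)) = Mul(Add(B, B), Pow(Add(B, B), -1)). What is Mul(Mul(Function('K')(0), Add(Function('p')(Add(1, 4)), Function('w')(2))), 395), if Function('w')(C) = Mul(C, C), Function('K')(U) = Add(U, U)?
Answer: 0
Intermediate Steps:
Function('p')(B) = -2 (Function('p')(B) = Mul(-2, Mul(Add(B, B), Pow(Add(B, B), -1))) = Mul(-2, Mul(Mul(2, B), Pow(Mul(2, B), -1))) = Mul(-2, Mul(Mul(2, B), Mul(Rational(1, 2), Pow(B, -1)))) = Mul(-2, 1) = -2)
Function('K')(U) = Mul(2, U)
Function('w')(C) = Pow(C, 2)
Mul(Mul(Function('K')(0), Add(Function('p')(Add(1, 4)), Function('w')(2))), 395) = Mul(Mul(Mul(2, 0), Add(-2, Pow(2, 2))), 395) = Mul(Mul(0, Add(-2, 4)), 395) = Mul(Mul(0, 2), 395) = Mul(0, 395) = 0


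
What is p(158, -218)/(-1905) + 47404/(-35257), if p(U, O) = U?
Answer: -95875226/67164585 ≈ -1.4275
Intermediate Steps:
p(158, -218)/(-1905) + 47404/(-35257) = 158/(-1905) + 47404/(-35257) = 158*(-1/1905) + 47404*(-1/35257) = -158/1905 - 47404/35257 = -95875226/67164585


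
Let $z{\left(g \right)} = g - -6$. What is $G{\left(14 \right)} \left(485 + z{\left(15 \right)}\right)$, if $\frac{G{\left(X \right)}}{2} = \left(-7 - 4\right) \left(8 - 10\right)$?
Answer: $22264$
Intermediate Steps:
$z{\left(g \right)} = 6 + g$ ($z{\left(g \right)} = g + 6 = 6 + g$)
$G{\left(X \right)} = 44$ ($G{\left(X \right)} = 2 \left(-7 - 4\right) \left(8 - 10\right) = 2 \left(\left(-11\right) \left(-2\right)\right) = 2 \cdot 22 = 44$)
$G{\left(14 \right)} \left(485 + z{\left(15 \right)}\right) = 44 \left(485 + \left(6 + 15\right)\right) = 44 \left(485 + 21\right) = 44 \cdot 506 = 22264$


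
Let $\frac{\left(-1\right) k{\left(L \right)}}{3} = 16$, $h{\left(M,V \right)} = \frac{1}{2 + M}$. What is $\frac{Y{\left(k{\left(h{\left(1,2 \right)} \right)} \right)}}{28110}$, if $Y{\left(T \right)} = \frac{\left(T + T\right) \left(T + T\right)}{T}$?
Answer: $- \frac{32}{4685} \approx -0.0068303$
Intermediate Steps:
$k{\left(L \right)} = -48$ ($k{\left(L \right)} = \left(-3\right) 16 = -48$)
$Y{\left(T \right)} = 4 T$ ($Y{\left(T \right)} = \frac{2 T 2 T}{T} = \frac{4 T^{2}}{T} = 4 T$)
$\frac{Y{\left(k{\left(h{\left(1,2 \right)} \right)} \right)}}{28110} = \frac{4 \left(-48\right)}{28110} = \left(-192\right) \frac{1}{28110} = - \frac{32}{4685}$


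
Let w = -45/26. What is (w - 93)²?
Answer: 6066369/676 ≈ 8973.9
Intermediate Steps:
w = -45/26 (w = -45*1/26 = -45/26 ≈ -1.7308)
(w - 93)² = (-45/26 - 93)² = (-2463/26)² = 6066369/676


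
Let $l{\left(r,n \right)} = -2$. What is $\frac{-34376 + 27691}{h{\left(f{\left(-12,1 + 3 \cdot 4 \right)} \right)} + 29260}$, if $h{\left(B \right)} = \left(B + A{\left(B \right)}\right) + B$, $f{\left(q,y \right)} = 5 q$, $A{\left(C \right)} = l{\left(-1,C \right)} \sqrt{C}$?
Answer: $- \frac{9740045}{42456992} - \frac{1337 i \sqrt{15}}{42456992} \approx -0.22941 - 0.00012196 i$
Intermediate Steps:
$A{\left(C \right)} = - 2 \sqrt{C}$
$h{\left(B \right)} = - 2 \sqrt{B} + 2 B$ ($h{\left(B \right)} = \left(B - 2 \sqrt{B}\right) + B = - 2 \sqrt{B} + 2 B$)
$\frac{-34376 + 27691}{h{\left(f{\left(-12,1 + 3 \cdot 4 \right)} \right)} + 29260} = \frac{-34376 + 27691}{\left(- 2 \sqrt{5 \left(-12\right)} + 2 \cdot 5 \left(-12\right)\right) + 29260} = - \frac{6685}{\left(- 2 \sqrt{-60} + 2 \left(-60\right)\right) + 29260} = - \frac{6685}{\left(- 2 \cdot 2 i \sqrt{15} - 120\right) + 29260} = - \frac{6685}{\left(- 4 i \sqrt{15} - 120\right) + 29260} = - \frac{6685}{\left(-120 - 4 i \sqrt{15}\right) + 29260} = - \frac{6685}{29140 - 4 i \sqrt{15}}$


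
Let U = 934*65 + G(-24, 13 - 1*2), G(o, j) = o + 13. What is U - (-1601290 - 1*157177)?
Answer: 1819166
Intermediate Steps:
G(o, j) = 13 + o
U = 60699 (U = 934*65 + (13 - 24) = 60710 - 11 = 60699)
U - (-1601290 - 1*157177) = 60699 - (-1601290 - 1*157177) = 60699 - (-1601290 - 157177) = 60699 - 1*(-1758467) = 60699 + 1758467 = 1819166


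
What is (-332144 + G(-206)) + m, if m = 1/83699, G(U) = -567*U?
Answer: -18023910057/83699 ≈ -2.1534e+5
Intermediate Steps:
m = 1/83699 ≈ 1.1948e-5
(-332144 + G(-206)) + m = (-332144 - 567*(-206)) + 1/83699 = (-332144 + 116802) + 1/83699 = -215342 + 1/83699 = -18023910057/83699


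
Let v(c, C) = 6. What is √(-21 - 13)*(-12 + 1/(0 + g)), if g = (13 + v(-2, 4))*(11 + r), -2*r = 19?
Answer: -682*I*√34/57 ≈ -69.767*I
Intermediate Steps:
r = -19/2 (r = -½*19 = -19/2 ≈ -9.5000)
g = 57/2 (g = (13 + 6)*(11 - 19/2) = 19*(3/2) = 57/2 ≈ 28.500)
√(-21 - 13)*(-12 + 1/(0 + g)) = √(-21 - 13)*(-12 + 1/(0 + 57/2)) = √(-34)*(-12 + 1/(57/2)) = (I*√34)*(-12 + 2/57) = (I*√34)*(-682/57) = -682*I*√34/57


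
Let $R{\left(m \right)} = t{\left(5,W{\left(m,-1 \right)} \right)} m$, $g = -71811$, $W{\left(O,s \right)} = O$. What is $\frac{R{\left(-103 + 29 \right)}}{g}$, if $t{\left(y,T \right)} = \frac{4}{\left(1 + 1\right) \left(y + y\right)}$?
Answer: $\frac{74}{359055} \approx 0.0002061$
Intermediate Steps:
$t{\left(y,T \right)} = \frac{1}{y}$ ($t{\left(y,T \right)} = \frac{4}{2 \cdot 2 y} = \frac{4}{4 y} = 4 \frac{1}{4 y} = \frac{1}{y}$)
$R{\left(m \right)} = \frac{m}{5}$
$\frac{R{\left(-103 + 29 \right)}}{g} = \frac{\frac{1}{5} \left(-103 + 29\right)}{-71811} = \frac{1}{5} \left(-74\right) \left(- \frac{1}{71811}\right) = \left(- \frac{74}{5}\right) \left(- \frac{1}{71811}\right) = \frac{74}{359055}$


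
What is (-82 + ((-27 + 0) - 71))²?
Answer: 32400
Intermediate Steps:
(-82 + ((-27 + 0) - 71))² = (-82 + (-27 - 71))² = (-82 - 98)² = (-180)² = 32400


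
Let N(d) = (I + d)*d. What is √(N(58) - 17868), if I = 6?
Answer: 2*I*√3539 ≈ 118.98*I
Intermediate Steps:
N(d) = d*(6 + d) (N(d) = (6 + d)*d = d*(6 + d))
√(N(58) - 17868) = √(58*(6 + 58) - 17868) = √(58*64 - 17868) = √(3712 - 17868) = √(-14156) = 2*I*√3539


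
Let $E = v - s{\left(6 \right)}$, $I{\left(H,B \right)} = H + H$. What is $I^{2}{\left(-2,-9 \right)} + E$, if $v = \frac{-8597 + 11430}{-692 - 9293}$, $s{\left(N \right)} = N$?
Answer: $\frac{97017}{9985} \approx 9.7163$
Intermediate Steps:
$I{\left(H,B \right)} = 2 H$
$v = - \frac{2833}{9985}$ ($v = \frac{2833}{-9985} = 2833 \left(- \frac{1}{9985}\right) = - \frac{2833}{9985} \approx -0.28373$)
$E = - \frac{62743}{9985}$ ($E = - \frac{2833}{9985} - 6 = - \frac{62743}{9985} \approx -6.2837$)
$I^{2}{\left(-2,-9 \right)} + E = \left(2 \left(-2\right)\right)^{2} - \frac{62743}{9985} = \left(-4\right)^{2} - \frac{62743}{9985} = 16 - \frac{62743}{9985} = \frac{97017}{9985}$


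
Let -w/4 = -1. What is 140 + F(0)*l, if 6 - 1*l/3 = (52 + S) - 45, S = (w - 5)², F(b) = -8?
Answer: 188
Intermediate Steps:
w = 4 (w = -4*(-1) = 4)
S = 1 (S = (4 - 5)² = (-1)² = 1)
l = -6 (l = 18 - 3*((52 + 1) - 45) = 18 - 3*(53 - 45) = 18 - 3*8 = 18 - 24 = -6)
140 + F(0)*l = 140 - 8*(-6) = 140 + 48 = 188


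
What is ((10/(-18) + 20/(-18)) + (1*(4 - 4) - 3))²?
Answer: 196/9 ≈ 21.778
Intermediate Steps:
((10/(-18) + 20/(-18)) + (1*(4 - 4) - 3))² = ((10*(-1/18) + 20*(-1/18)) + (1*0 - 3))² = ((-5/9 - 10/9) + (0 - 3))² = (-5/3 - 3)² = (-14/3)² = 196/9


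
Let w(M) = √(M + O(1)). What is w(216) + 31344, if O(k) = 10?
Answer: 31344 + √226 ≈ 31359.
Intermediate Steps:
w(M) = √(10 + M) (w(M) = √(M + 10) = √(10 + M))
w(216) + 31344 = √(10 + 216) + 31344 = √226 + 31344 = 31344 + √226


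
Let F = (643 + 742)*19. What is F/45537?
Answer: 26315/45537 ≈ 0.57788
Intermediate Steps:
F = 26315 (F = 1385*19 = 26315)
F/45537 = 26315/45537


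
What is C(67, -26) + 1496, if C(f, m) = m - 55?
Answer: 1415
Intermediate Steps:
C(f, m) = -55 + m
C(67, -26) + 1496 = (-55 - 26) + 1496 = -81 + 1496 = 1415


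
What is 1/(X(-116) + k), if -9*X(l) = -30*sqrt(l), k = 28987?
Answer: 260883/7562227121 - 60*I*sqrt(29)/7562227121 ≈ 3.4498e-5 - 4.2727e-8*I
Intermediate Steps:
X(l) = 10*sqrt(l)/3 (X(l) = -(-10)*sqrt(l)/3 = 10*sqrt(l)/3)
1/(X(-116) + k) = 1/(10*sqrt(-116)/3 + 28987) = 1/(10*(2*I*sqrt(29))/3 + 28987) = 1/(20*I*sqrt(29)/3 + 28987) = 1/(28987 + 20*I*sqrt(29)/3)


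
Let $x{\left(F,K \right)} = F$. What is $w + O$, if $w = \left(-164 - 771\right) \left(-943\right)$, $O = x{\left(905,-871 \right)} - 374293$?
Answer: $508317$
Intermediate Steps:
$O = -373388$ ($O = 905 - 374293 = -373388$)
$w = 881705$ ($w = \left(-935\right) \left(-943\right) = 881705$)
$w + O = 881705 - 373388 = 508317$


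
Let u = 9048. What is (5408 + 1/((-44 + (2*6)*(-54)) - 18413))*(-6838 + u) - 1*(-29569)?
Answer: 45780351987/3821 ≈ 1.1981e+7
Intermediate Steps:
(5408 + 1/((-44 + (2*6)*(-54)) - 18413))*(-6838 + u) - 1*(-29569) = (5408 + 1/((-44 + (2*6)*(-54)) - 18413))*(-6838 + 9048) - 1*(-29569) = (5408 + 1/((-44 + 12*(-54)) - 18413))*2210 + 29569 = (5408 + 1/((-44 - 648) - 18413))*2210 + 29569 = (5408 + 1/(-692 - 18413))*2210 + 29569 = (5408 + 1/(-19105))*2210 + 29569 = (5408 - 1/19105)*2210 + 29569 = (103319839/19105)*2210 + 29569 = 45667368838/3821 + 29569 = 45780351987/3821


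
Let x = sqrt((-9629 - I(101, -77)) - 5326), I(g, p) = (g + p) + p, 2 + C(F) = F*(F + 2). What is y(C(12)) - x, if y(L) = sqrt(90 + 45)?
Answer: 3*sqrt(15) - I*sqrt(14902) ≈ 11.619 - 122.07*I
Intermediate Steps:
C(F) = -2 + F*(2 + F) (C(F) = -2 + F*(F + 2) = -2 + F*(2 + F))
I(g, p) = g + 2*p
y(L) = 3*sqrt(15) (y(L) = sqrt(135) = 3*sqrt(15))
x = I*sqrt(14902) (x = sqrt((-9629 - (101 + 2*(-77))) - 5326) = sqrt((-9629 - (101 - 154)) - 5326) = sqrt((-9629 - 1*(-53)) - 5326) = sqrt((-9629 + 53) - 5326) = sqrt(-9576 - 5326) = sqrt(-14902) = I*sqrt(14902) ≈ 122.07*I)
y(C(12)) - x = 3*sqrt(15) - I*sqrt(14902)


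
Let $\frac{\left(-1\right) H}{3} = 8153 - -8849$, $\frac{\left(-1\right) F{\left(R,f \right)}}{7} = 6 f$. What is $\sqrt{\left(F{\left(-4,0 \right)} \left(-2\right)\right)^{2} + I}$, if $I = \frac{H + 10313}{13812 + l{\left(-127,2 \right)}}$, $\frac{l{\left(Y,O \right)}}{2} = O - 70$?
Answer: $\frac{i \sqrt{139129367}}{6838} \approx 1.725 i$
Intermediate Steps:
$F{\left(R,f \right)} = - 42 f$ ($F{\left(R,f \right)} = - 7 \cdot 6 f = - 42 f$)
$l{\left(Y,O \right)} = -140 + 2 O$ ($l{\left(Y,O \right)} = 2 \left(O - 70\right) = 2 \left(-70 + O\right) = -140 + 2 O$)
$H = -51006$ ($H = - 3 \left(8153 - -8849\right) = - 3 \left(8153 + 8849\right) = \left(-3\right) 17002 = -51006$)
$I = - \frac{40693}{13676}$ ($I = \frac{-51006 + 10313}{13812 + \left(-140 + 2 \cdot 2\right)} = - \frac{40693}{13812 + \left(-140 + 4\right)} = - \frac{40693}{13812 - 136} = - \frac{40693}{13676} \approx -2.9755$)
$\sqrt{\left(F{\left(-4,0 \right)} \left(-2\right)\right)^{2} + I} = \sqrt{\left(\left(-42\right) 0 \left(-2\right)\right)^{2} - \frac{40693}{13676}} = \sqrt{\left(0 \left(-2\right)\right)^{2} - \frac{40693}{13676}} = \sqrt{0^{2} - \frac{40693}{13676}} = \sqrt{0 - \frac{40693}{13676}} = \sqrt{- \frac{40693}{13676}} = \frac{i \sqrt{139129367}}{6838}$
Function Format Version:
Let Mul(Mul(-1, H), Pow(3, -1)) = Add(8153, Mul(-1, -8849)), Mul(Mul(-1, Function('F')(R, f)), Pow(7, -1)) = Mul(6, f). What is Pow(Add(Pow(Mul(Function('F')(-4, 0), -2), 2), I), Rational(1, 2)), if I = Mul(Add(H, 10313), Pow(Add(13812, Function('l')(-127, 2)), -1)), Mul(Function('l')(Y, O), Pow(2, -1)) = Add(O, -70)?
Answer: Mul(Rational(1, 6838), I, Pow(139129367, Rational(1, 2))) ≈ Mul(1.7250, I)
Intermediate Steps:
Function('F')(R, f) = Mul(-42, f) (Function('F')(R, f) = Mul(-7, Mul(6, f)) = Mul(-42, f))
Function('l')(Y, O) = Add(-140, Mul(2, O)) (Function('l')(Y, O) = Mul(2, Add(O, -70)) = Mul(2, Add(-70, O)) = Add(-140, Mul(2, O)))
H = -51006 (H = Mul(-3, Add(8153, Mul(-1, -8849))) = Mul(-3, Add(8153, 8849)) = Mul(-3, 17002) = -51006)
I = Rational(-40693, 13676) (I = Mul(Add(-51006, 10313), Pow(Add(13812, Add(-140, Mul(2, 2))), -1)) = Mul(-40693, Pow(Add(13812, Add(-140, 4)), -1)) = Mul(-40693, Pow(Add(13812, -136), -1)) = Mul(-40693, Pow(13676, -1)) = Mul(-40693, Rational(1, 13676)) = Rational(-40693, 13676) ≈ -2.9755)
Pow(Add(Pow(Mul(Function('F')(-4, 0), -2), 2), I), Rational(1, 2)) = Pow(Add(Pow(Mul(Mul(-42, 0), -2), 2), Rational(-40693, 13676)), Rational(1, 2)) = Pow(Add(Pow(Mul(0, -2), 2), Rational(-40693, 13676)), Rational(1, 2)) = Pow(Add(Pow(0, 2), Rational(-40693, 13676)), Rational(1, 2)) = Pow(Add(0, Rational(-40693, 13676)), Rational(1, 2)) = Pow(Rational(-40693, 13676), Rational(1, 2)) = Mul(Rational(1, 6838), I, Pow(139129367, Rational(1, 2)))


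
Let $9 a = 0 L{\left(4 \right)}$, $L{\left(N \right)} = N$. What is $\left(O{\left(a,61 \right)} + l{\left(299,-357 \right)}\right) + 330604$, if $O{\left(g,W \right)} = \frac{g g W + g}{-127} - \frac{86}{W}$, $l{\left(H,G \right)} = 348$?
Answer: $\frac{20187986}{61} \approx 3.3095 \cdot 10^{5}$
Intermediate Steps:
$a = 0$ ($a = \frac{0 \cdot 4}{9} = \frac{1}{9} \cdot 0 = 0$)
$O{\left(g,W \right)} = - \frac{86}{W} - \frac{g}{127} - \frac{W g^{2}}{127}$ ($O{\left(g,W \right)} = \left(g^{2} W + g\right) \left(- \frac{1}{127}\right) - \frac{86}{W} = \left(W g^{2} + g\right) \left(- \frac{1}{127}\right) - \frac{86}{W} = \left(g + W g^{2}\right) \left(- \frac{1}{127}\right) - \frac{86}{W} = \left(- \frac{g}{127} - \frac{W g^{2}}{127}\right) - \frac{86}{W} = - \frac{86}{W} - \frac{g}{127} - \frac{W g^{2}}{127}$)
$\left(O{\left(a,61 \right)} + l{\left(299,-357 \right)}\right) + 330604 = \left(\frac{-10922 - 61 \cdot 0 \left(1 + 61 \cdot 0\right)}{127 \cdot 61} + 348\right) + 330604 = \left(\frac{1}{127} \cdot \frac{1}{61} \left(-10922 - 61 \cdot 0 \left(1 + 0\right)\right) + 348\right) + 330604 = \left(\frac{1}{127} \cdot \frac{1}{61} \left(-10922 - 61 \cdot 0 \cdot 1\right) + 348\right) + 330604 = \left(\frac{1}{127} \cdot \frac{1}{61} \left(-10922 + 0\right) + 348\right) + 330604 = \left(\frac{1}{127} \cdot \frac{1}{61} \left(-10922\right) + 348\right) + 330604 = \left(- \frac{86}{61} + 348\right) + 330604 = \frac{21142}{61} + 330604 = \frac{20187986}{61}$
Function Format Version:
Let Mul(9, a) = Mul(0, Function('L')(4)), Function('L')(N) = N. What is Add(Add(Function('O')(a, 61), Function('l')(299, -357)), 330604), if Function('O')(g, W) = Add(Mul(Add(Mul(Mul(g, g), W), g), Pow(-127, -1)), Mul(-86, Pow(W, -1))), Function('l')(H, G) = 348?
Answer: Rational(20187986, 61) ≈ 3.3095e+5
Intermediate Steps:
a = 0 (a = Mul(Rational(1, 9), Mul(0, 4)) = Mul(Rational(1, 9), 0) = 0)
Function('O')(g, W) = Add(Mul(-86, Pow(W, -1)), Mul(Rational(-1, 127), g), Mul(Rational(-1, 127), W, Pow(g, 2))) (Function('O')(g, W) = Add(Mul(Add(Mul(Pow(g, 2), W), g), Rational(-1, 127)), Mul(-86, Pow(W, -1))) = Add(Mul(Add(Mul(W, Pow(g, 2)), g), Rational(-1, 127)), Mul(-86, Pow(W, -1))) = Add(Mul(Add(g, Mul(W, Pow(g, 2))), Rational(-1, 127)), Mul(-86, Pow(W, -1))) = Add(Add(Mul(Rational(-1, 127), g), Mul(Rational(-1, 127), W, Pow(g, 2))), Mul(-86, Pow(W, -1))) = Add(Mul(-86, Pow(W, -1)), Mul(Rational(-1, 127), g), Mul(Rational(-1, 127), W, Pow(g, 2))))
Add(Add(Function('O')(a, 61), Function('l')(299, -357)), 330604) = Add(Add(Mul(Rational(1, 127), Pow(61, -1), Add(-10922, Mul(-1, 61, 0, Add(1, Mul(61, 0))))), 348), 330604) = Add(Add(Mul(Rational(1, 127), Rational(1, 61), Add(-10922, Mul(-1, 61, 0, Add(1, 0)))), 348), 330604) = Add(Add(Mul(Rational(1, 127), Rational(1, 61), Add(-10922, Mul(-1, 61, 0, 1))), 348), 330604) = Add(Add(Mul(Rational(1, 127), Rational(1, 61), Add(-10922, 0)), 348), 330604) = Add(Add(Mul(Rational(1, 127), Rational(1, 61), -10922), 348), 330604) = Add(Add(Rational(-86, 61), 348), 330604) = Add(Rational(21142, 61), 330604) = Rational(20187986, 61)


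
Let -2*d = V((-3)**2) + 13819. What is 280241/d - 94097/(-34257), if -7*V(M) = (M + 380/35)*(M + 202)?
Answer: -146644156172/3698625519 ≈ -39.648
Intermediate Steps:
V(M) = -(202 + M)*(76/7 + M)/7 (V(M) = -(M + 380/35)*(M + 202)/7 = -(M + 380*(1/35))*(202 + M)/7 = -(M + 76/7)*(202 + M)/7 = -(76/7 + M)*(202 + M)/7 = -(202 + M)*(76/7 + M)/7)
d = -323901/49 (d = -((-15352/49 - 1490/49*(-3)**2 - ((-3)**2)**2/7) + 13819)/2 = -((-15352/49 - 1490/49*9 - 1/7*9**2) + 13819)/2 = -((-15352/49 - 13410/49 - 1/7*81) + 13819)/2 = -((-15352/49 - 13410/49 - 81/7) + 13819)/2 = -(-29329/49 + 13819)/2 = -1/2*647802/49 = -323901/49 ≈ -6610.2)
280241/d - 94097/(-34257) = 280241/(-323901/49) - 94097/(-34257) = 280241*(-49/323901) - 94097*(-1/34257) = -13731809/323901 + 94097/34257 = -146644156172/3698625519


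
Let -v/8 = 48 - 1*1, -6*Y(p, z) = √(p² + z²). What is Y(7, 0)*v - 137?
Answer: 905/3 ≈ 301.67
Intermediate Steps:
Y(p, z) = -√(p² + z²)/6
v = -376 (v = -8*(48 - 1*1) = -8*(48 - 1) = -8*47 = -376)
Y(7, 0)*v - 137 = -√(7² + 0²)/6*(-376) - 137 = -√(49 + 0)/6*(-376) - 137 = -√49/6*(-376) - 137 = -⅙*7*(-376) - 137 = -7/6*(-376) - 137 = 1316/3 - 137 = 905/3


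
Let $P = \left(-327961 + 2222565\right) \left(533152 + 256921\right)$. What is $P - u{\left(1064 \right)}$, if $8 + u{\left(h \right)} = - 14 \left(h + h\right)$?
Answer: $1496875495892$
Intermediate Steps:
$u{\left(h \right)} = -8 - 28 h$ ($u{\left(h \right)} = -8 - 14 \left(h + h\right) = -8 - 14 \cdot 2 h = -8 - 28 h$)
$P = 1496875466092$ ($P = 1894604 \cdot 790073 = 1496875466092$)
$P - u{\left(1064 \right)} = 1496875466092 - \left(-8 - 29792\right) = 1496875466092 - -29800 = 1496875466092 + 29800 = 1496875495892$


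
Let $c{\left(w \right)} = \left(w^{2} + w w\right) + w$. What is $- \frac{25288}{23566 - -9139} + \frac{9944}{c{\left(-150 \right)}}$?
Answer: $- \frac{80894828}{146681925} \approx -0.5515$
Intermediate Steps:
$c{\left(w \right)} = w + 2 w^{2}$ ($c{\left(w \right)} = \left(w^{2} + w^{2}\right) + w = 2 w^{2} + w = w + 2 w^{2}$)
$- \frac{25288}{23566 - -9139} + \frac{9944}{c{\left(-150 \right)}} = - \frac{25288}{23566 - -9139} + \frac{9944}{\left(-150\right) \left(1 + 2 \left(-150\right)\right)} = - \frac{25288}{23566 + 9139} + \frac{9944}{\left(-150\right) \left(1 - 300\right)} = - \frac{25288}{32705} + \frac{9944}{\left(-150\right) \left(-299\right)} = \left(-25288\right) \frac{1}{32705} + \frac{9944}{44850} = - \frac{25288}{32705} + 9944 \cdot \frac{1}{44850} = - \frac{25288}{32705} + \frac{4972}{22425} = - \frac{80894828}{146681925}$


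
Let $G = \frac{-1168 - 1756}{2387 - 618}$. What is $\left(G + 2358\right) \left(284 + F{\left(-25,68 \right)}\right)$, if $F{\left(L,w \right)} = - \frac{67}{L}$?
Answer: $\frac{29874765126}{44225} \approx 6.7552 \cdot 10^{5}$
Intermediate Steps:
$G = - \frac{2924}{1769} \approx -1.6529$
$\left(G + 2358\right) \left(284 + F{\left(-25,68 \right)}\right) = \left(- \frac{2924}{1769} + 2358\right) \left(284 - \frac{67}{-25}\right) = \frac{4168378 \left(284 - - \frac{67}{25}\right)}{1769} = \frac{4168378 \left(284 + \frac{67}{25}\right)}{1769} = \frac{4168378}{1769} \cdot \frac{7167}{25} = \frac{29874765126}{44225}$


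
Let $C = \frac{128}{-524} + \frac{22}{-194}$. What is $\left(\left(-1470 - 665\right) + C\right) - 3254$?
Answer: $- \frac{68482568}{12707} \approx -5389.4$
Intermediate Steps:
$C = - \frac{4545}{12707}$ ($C = 128 \left(- \frac{1}{524}\right) + 22 \left(- \frac{1}{194}\right) = - \frac{32}{131} - \frac{11}{97} = - \frac{4545}{12707} \approx -0.35768$)
$\left(\left(-1470 - 665\right) + C\right) - 3254 = \left(\left(-1470 - 665\right) - \frac{4545}{12707}\right) - 3254 = \left(-2135 - \frac{4545}{12707}\right) - 3254 = - \frac{27133990}{12707} - 3254 = - \frac{68482568}{12707}$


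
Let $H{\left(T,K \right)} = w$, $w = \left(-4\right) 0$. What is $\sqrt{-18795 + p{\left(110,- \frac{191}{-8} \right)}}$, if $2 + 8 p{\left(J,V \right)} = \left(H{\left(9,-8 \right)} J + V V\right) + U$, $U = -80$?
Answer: $\frac{i \sqrt{19183614}}{32} \approx 136.87 i$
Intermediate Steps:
$w = 0$
$H{\left(T,K \right)} = 0$
$p{\left(J,V \right)} = - \frac{41}{4} + \frac{V^{2}}{8}$ ($p{\left(J,V \right)} = - \frac{1}{4} + \frac{\left(0 J + V V\right) - 80}{8} = - \frac{1}{4} + \frac{\left(0 + V^{2}\right) - 80}{8} = - \frac{1}{4} + \frac{V^{2} - 80}{8} = - \frac{1}{4} + \frac{-80 + V^{2}}{8} = - \frac{1}{4} + \left(-10 + \frac{V^{2}}{8}\right) = - \frac{41}{4} + \frac{V^{2}}{8}$)
$\sqrt{-18795 + p{\left(110,- \frac{191}{-8} \right)}} = \sqrt{-18795 - \left(\frac{41}{4} - \frac{\left(- \frac{191}{-8}\right)^{2}}{8}\right)} = \sqrt{-18795 - \left(\frac{41}{4} - \frac{\left(\left(-191\right) \left(- \frac{1}{8}\right)\right)^{2}}{8}\right)} = \sqrt{-18795 - \left(\frac{41}{4} - \frac{\left(\frac{191}{8}\right)^{2}}{8}\right)} = \sqrt{-18795 + \left(- \frac{41}{4} + \frac{1}{8} \cdot \frac{36481}{64}\right)} = \sqrt{-18795 + \left(- \frac{41}{4} + \frac{36481}{512}\right)} = \sqrt{-18795 + \frac{31233}{512}} = \sqrt{- \frac{9591807}{512}} = \frac{i \sqrt{19183614}}{32}$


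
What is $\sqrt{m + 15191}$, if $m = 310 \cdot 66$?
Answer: $\sqrt{35651} \approx 188.81$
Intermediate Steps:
$m = 20460$
$\sqrt{m + 15191} = \sqrt{20460 + 15191} = \sqrt{35651}$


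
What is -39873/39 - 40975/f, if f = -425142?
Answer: -5650029647/5526846 ≈ -1022.3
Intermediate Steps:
-39873/39 - 40975/f = -39873/39 - 40975/(-425142) = -39873*1/39 - 40975*(-1/425142) = -13291/13 + 40975/425142 = -5650029647/5526846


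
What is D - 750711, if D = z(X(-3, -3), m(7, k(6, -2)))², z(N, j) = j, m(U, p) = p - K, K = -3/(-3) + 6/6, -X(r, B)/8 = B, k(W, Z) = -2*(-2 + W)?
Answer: -750611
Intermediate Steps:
k(W, Z) = 4 - 2*W
X(r, B) = -8*B
K = 2 (K = -3*(-⅓) + 6*(⅙) = 1 + 1 = 2)
m(U, p) = -2 + p (m(U, p) = p - 1*2 = p - 2 = -2 + p)
D = 100 (D = (-2 + (4 - 2*6))² = (-2 + (4 - 12))² = (-2 - 8)² = (-10)² = 100)
D - 750711 = 100 - 750711 = -750611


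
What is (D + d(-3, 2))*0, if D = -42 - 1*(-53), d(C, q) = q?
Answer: 0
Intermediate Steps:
D = 11 (D = -42 + 53 = 11)
(D + d(-3, 2))*0 = (11 + 2)*0 = 13*0 = 0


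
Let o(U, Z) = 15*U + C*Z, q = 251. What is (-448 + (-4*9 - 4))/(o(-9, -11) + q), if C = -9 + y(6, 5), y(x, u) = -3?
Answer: -61/31 ≈ -1.9677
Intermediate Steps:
C = -12 (C = -9 - 3 = -12)
o(U, Z) = -12*Z + 15*U (o(U, Z) = 15*U - 12*Z = -12*Z + 15*U)
(-448 + (-4*9 - 4))/(o(-9, -11) + q) = (-448 + (-4*9 - 4))/((-12*(-11) + 15*(-9)) + 251) = (-448 + (-36 - 4))/((132 - 135) + 251) = (-448 - 40)/(-3 + 251) = -488/248 = -488*1/248 = -61/31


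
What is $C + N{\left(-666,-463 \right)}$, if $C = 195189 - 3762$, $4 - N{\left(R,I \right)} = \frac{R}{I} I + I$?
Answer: $192560$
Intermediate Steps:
$N{\left(R,I \right)} = 4 - I - R$ ($N{\left(R,I \right)} = 4 - \left(\frac{R}{I} I + I\right) = 4 - \left(R + I\right) = 4 - \left(I + R\right) = 4 - I - R$)
$C = 191427$
$C + N{\left(-666,-463 \right)} = 191427 - -1133 = 191427 + \left(4 + 463 + 666\right) = 191427 + 1133 = 192560$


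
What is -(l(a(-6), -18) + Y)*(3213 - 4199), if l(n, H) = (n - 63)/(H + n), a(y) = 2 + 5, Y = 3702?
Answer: 40207108/11 ≈ 3.6552e+6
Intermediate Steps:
a(y) = 7
l(n, H) = (-63 + n)/(H + n)
-(l(a(-6), -18) + Y)*(3213 - 4199) = -((-63 + 7)/(-18 + 7) + 3702)*(3213 - 4199) = -(-56/(-11) + 3702)*(-986) = -(-1/11*(-56) + 3702)*(-986) = -(56/11 + 3702)*(-986) = -40778*(-986)/11 = -1*(-40207108/11) = 40207108/11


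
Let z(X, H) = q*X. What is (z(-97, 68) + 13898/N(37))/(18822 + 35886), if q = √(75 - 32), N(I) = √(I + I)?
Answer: -√43/564 + 6949*√74/2024196 ≈ 0.017905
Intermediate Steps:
N(I) = √2*√I (N(I) = √(2*I) = √2*√I)
q = √43 ≈ 6.5574
z(X, H) = X*√43 (z(X, H) = √43*X = X*√43)
(z(-97, 68) + 13898/N(37))/(18822 + 35886) = (-97*√43 + 13898/((√2*√37)))/(18822 + 35886) = (-97*√43 + 13898/(√74))/54708 = (-97*√43 + 13898*(√74/74))*(1/54708) = (-97*√43 + 6949*√74/37)*(1/54708) = -√43/564 + 6949*√74/2024196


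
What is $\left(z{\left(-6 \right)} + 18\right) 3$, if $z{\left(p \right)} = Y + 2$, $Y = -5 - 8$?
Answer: $21$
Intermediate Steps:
$Y = -13$ ($Y = -5 - 8 = -13$)
$z{\left(p \right)} = -11$ ($z{\left(p \right)} = -13 + 2 = -11$)
$\left(z{\left(-6 \right)} + 18\right) 3 = \left(-11 + 18\right) 3 = 7 \cdot 3 = 21$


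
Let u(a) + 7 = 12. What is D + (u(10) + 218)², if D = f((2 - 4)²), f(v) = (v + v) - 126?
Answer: 49611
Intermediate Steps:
u(a) = 5 (u(a) = -7 + 12 = 5)
f(v) = -126 + 2*v (f(v) = 2*v - 126 = -126 + 2*v)
D = -118 (D = -126 + 2*(2 - 4)² = -126 + 2*(-2)² = -126 + 2*4 = -126 + 8 = -118)
D + (u(10) + 218)² = -118 + (5 + 218)² = -118 + 223² = -118 + 49729 = 49611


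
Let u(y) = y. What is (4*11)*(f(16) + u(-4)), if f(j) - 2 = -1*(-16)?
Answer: 616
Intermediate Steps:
f(j) = 18 (f(j) = 2 - 1*(-16) = 2 + 16 = 18)
(4*11)*(f(16) + u(-4)) = (4*11)*(18 - 4) = 44*14 = 616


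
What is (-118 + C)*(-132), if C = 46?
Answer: 9504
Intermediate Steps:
(-118 + C)*(-132) = (-118 + 46)*(-132) = -72*(-132) = 9504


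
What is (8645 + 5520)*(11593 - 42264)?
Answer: -434454715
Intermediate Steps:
(8645 + 5520)*(11593 - 42264) = 14165*(-30671) = -434454715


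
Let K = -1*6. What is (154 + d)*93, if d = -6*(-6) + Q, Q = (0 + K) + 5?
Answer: 17577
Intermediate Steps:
K = -6
Q = -1 (Q = (0 - 6) + 5 = -6 + 5 = -1)
d = 35 (d = -6*(-6) - 1 = 36 - 1 = 35)
(154 + d)*93 = (154 + 35)*93 = 189*93 = 17577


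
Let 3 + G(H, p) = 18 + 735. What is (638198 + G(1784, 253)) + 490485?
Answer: 1129433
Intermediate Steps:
G(H, p) = 750 (G(H, p) = -3 + (18 + 735) = -3 + 753 = 750)
(638198 + G(1784, 253)) + 490485 = (638198 + 750) + 490485 = 638948 + 490485 = 1129433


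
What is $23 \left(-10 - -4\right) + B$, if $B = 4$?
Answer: $-134$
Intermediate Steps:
$23 \left(-10 - -4\right) + B = 23 \left(-10 - -4\right) + 4 = 23 \left(-10 + 4\right) + 4 = 23 \left(-6\right) + 4 = -138 + 4 = -134$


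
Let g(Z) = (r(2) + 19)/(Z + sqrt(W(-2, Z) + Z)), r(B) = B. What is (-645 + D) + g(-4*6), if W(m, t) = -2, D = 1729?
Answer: 46576/43 - 3*I*sqrt(26)/86 ≈ 1083.2 - 0.17787*I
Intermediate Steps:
g(Z) = 21/(Z + sqrt(-2 + Z)) (g(Z) = (2 + 19)/(Z + sqrt(-2 + Z)) = 21/(Z + sqrt(-2 + Z)))
(-645 + D) + g(-4*6) = (-645 + 1729) + 21/(-4*6 + sqrt(-2 - 4*6)) = 1084 + 21/(-24 + sqrt(-2 - 24)) = 1084 + 21/(-24 + sqrt(-26)) = 1084 + 21/(-24 + I*sqrt(26))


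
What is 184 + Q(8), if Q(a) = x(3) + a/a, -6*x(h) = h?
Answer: 369/2 ≈ 184.50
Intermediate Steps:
x(h) = -h/6
Q(a) = ½ (Q(a) = -⅙*3 + a/a = -½ + 1 = ½)
184 + Q(8) = 184 + ½ = 369/2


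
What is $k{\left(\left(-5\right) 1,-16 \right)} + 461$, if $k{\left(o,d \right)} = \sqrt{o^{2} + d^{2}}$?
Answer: $461 + \sqrt{281} \approx 477.76$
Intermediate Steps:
$k{\left(o,d \right)} = \sqrt{d^{2} + o^{2}}$
$k{\left(\left(-5\right) 1,-16 \right)} + 461 = \sqrt{\left(-16\right)^{2} + \left(\left(-5\right) 1\right)^{2}} + 461 = \sqrt{256 + \left(-5\right)^{2}} + 461 = \sqrt{256 + 25} + 461 = \sqrt{281} + 461 = 461 + \sqrt{281}$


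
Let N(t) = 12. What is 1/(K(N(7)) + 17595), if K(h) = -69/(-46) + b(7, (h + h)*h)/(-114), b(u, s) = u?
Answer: 57/1002997 ≈ 5.6830e-5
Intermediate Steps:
K(h) = 82/57 (K(h) = -69/(-46) + 7/(-114) = -69*(-1/46) + 7*(-1/114) = 3/2 - 7/114 = 82/57)
1/(K(N(7)) + 17595) = 1/(82/57 + 17595) = 1/(1002997/57) = 57/1002997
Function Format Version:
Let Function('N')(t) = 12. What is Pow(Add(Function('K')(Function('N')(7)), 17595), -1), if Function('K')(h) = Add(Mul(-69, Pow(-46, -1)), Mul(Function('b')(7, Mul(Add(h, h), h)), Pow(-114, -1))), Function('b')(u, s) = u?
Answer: Rational(57, 1002997) ≈ 5.6830e-5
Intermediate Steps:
Function('K')(h) = Rational(82, 57) (Function('K')(h) = Add(Mul(-69, Pow(-46, -1)), Mul(7, Pow(-114, -1))) = Add(Mul(-69, Rational(-1, 46)), Mul(7, Rational(-1, 114))) = Add(Rational(3, 2), Rational(-7, 114)) = Rational(82, 57))
Pow(Add(Function('K')(Function('N')(7)), 17595), -1) = Pow(Add(Rational(82, 57), 17595), -1) = Pow(Rational(1002997, 57), -1) = Rational(57, 1002997)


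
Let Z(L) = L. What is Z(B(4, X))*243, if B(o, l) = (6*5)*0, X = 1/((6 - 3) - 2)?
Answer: 0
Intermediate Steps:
X = 1 (X = 1/(3 - 2) = 1/1 = 1)
B(o, l) = 0 (B(o, l) = 30*0 = 0)
Z(B(4, X))*243 = 0*243 = 0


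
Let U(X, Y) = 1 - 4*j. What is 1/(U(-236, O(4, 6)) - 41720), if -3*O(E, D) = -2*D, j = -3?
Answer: -1/41707 ≈ -2.3977e-5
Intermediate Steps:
O(E, D) = 2*D/3 (O(E, D) = -(-2)*D/3 = 2*D/3)
U(X, Y) = 13 (U(X, Y) = 1 - 4*(-3) = 1 + 12 = 13)
1/(U(-236, O(4, 6)) - 41720) = 1/(13 - 41720) = 1/(-41707) = -1/41707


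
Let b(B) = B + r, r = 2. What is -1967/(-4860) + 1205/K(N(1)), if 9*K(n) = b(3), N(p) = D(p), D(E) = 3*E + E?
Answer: 10543307/4860 ≈ 2169.4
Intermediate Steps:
D(E) = 4*E
b(B) = 2 + B (b(B) = B + 2 = 2 + B)
N(p) = 4*p
K(n) = 5/9 (K(n) = (2 + 3)/9 = (1/9)*5 = 5/9)
-1967/(-4860) + 1205/K(N(1)) = -1967/(-4860) + 1205/(5/9) = -1967*(-1/4860) + 1205*(9/5) = 1967/4860 + 2169 = 10543307/4860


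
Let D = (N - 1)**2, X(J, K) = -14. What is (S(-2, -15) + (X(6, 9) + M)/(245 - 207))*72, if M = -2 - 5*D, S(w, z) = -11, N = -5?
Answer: -22104/19 ≈ -1163.4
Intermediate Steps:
D = 36 (D = (-5 - 1)**2 = (-6)**2 = 36)
M = -182 (M = -2 - 5*36 = -2 - 180 = -182)
(S(-2, -15) + (X(6, 9) + M)/(245 - 207))*72 = (-11 + (-14 - 182)/(245 - 207))*72 = (-11 - 196/38)*72 = (-11 - 196*1/38)*72 = (-11 - 98/19)*72 = -307/19*72 = -22104/19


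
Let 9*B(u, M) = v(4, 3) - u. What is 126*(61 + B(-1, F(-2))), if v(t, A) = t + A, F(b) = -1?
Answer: 7798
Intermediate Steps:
v(t, A) = A + t
B(u, M) = 7/9 - u/9 (B(u, M) = ((3 + 4) - u)/9 = (7 - u)/9 = 7/9 - u/9)
126*(61 + B(-1, F(-2))) = 126*(61 + (7/9 - ⅑*(-1))) = 126*(61 + (7/9 + ⅑)) = 126*(61 + 8/9) = 126*(557/9) = 7798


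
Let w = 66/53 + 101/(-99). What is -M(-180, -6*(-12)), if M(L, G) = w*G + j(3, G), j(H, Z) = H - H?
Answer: -9448/583 ≈ -16.206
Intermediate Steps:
j(H, Z) = 0
w = 1181/5247 (w = 66*(1/53) + 101*(-1/99) = 66/53 - 101/99 = 1181/5247 ≈ 0.22508)
M(L, G) = 1181*G/5247 (M(L, G) = 1181*G/5247 + 0 = 1181*G/5247)
-M(-180, -6*(-12)) = -1181*(-6*(-12))/5247 = -1181*72/5247 = -1*9448/583 = -9448/583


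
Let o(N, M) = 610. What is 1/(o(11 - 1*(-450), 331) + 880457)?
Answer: 1/881067 ≈ 1.1350e-6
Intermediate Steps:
1/(o(11 - 1*(-450), 331) + 880457) = 1/(610 + 880457) = 1/881067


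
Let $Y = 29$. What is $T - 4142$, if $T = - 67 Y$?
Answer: $-6085$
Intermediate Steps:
$T = -1943$ ($T = \left(-67\right) 29 = -1943$)
$T - 4142 = -1943 - 4142 = -6085$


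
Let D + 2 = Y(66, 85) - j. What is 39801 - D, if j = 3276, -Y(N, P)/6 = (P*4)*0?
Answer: 43079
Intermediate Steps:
Y(N, P) = 0 (Y(N, P) = -6*P*4*0 = -6*4*P*0 = -6*0 = 0)
D = -3278 (D = -2 + (0 - 1*3276) = -2 + (0 - 3276) = -2 - 3276 = -3278)
39801 - D = 39801 - 1*(-3278) = 39801 + 3278 = 43079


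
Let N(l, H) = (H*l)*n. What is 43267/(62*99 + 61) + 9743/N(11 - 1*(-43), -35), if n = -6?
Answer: 551044637/70296660 ≈ 7.8388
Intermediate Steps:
N(l, H) = -6*H*l (N(l, H) = (H*l)*(-6) = -6*H*l)
43267/(62*99 + 61) + 9743/N(11 - 1*(-43), -35) = 43267/(62*99 + 61) + 9743/((-6*(-35)*(11 - 1*(-43)))) = 43267/(6138 + 61) + 9743/((-6*(-35)*(11 + 43))) = 43267/6199 + 9743/((-6*(-35)*54)) = 43267*(1/6199) + 9743/11340 = 43267/6199 + 9743*(1/11340) = 43267/6199 + 9743/11340 = 551044637/70296660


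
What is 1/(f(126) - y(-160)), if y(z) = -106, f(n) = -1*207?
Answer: -1/101 ≈ -0.0099010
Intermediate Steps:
f(n) = -207
1/(f(126) - y(-160)) = 1/(-207 - 1*(-106)) = 1/(-207 + 106) = 1/(-101) = -1/101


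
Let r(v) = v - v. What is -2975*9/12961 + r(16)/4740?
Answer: -26775/12961 ≈ -2.0658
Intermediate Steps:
r(v) = 0
-2975*9/12961 + r(16)/4740 = -2975*9/12961 + 0/4740 = -26775*1/12961 + 0*(1/4740) = -26775/12961 + 0 = -26775/12961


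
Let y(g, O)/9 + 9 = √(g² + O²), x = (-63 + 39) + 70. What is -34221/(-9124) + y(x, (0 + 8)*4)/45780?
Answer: 32622882/8702015 + 3*√785/7630 ≈ 3.7599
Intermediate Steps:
x = 46 (x = -24 + 70 = 46)
y(g, O) = -81 + 9*√(O² + g²) (y(g, O) = -81 + 9*√(g² + O²) = -81 + 9*√(O² + g²))
-34221/(-9124) + y(x, (0 + 8)*4)/45780 = -34221/(-9124) + (-81 + 9*√(((0 + 8)*4)² + 46²))/45780 = -34221*(-1/9124) + (-81 + 9*√((8*4)² + 2116))*(1/45780) = 34221/9124 + (-81 + 9*√(32² + 2116))*(1/45780) = 34221/9124 + (-81 + 9*√(1024 + 2116))*(1/45780) = 34221/9124 + (-81 + 9*√3140)*(1/45780) = 34221/9124 + (-81 + 9*(2*√785))*(1/45780) = 34221/9124 + (-81 + 18*√785)*(1/45780) = 34221/9124 + (-27/15260 + 3*√785/7630) = 32622882/8702015 + 3*√785/7630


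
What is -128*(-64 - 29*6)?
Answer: 30464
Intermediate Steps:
-128*(-64 - 29*6) = -128*(-64 - 174) = -128*(-238) = 30464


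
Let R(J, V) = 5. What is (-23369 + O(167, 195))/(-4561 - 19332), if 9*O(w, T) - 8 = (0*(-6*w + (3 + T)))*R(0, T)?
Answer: 210313/215037 ≈ 0.97803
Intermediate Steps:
O(w, T) = 8/9 (O(w, T) = 8/9 + ((0*(-6*w + (3 + T)))*5)/9 = 8/9 + ((0*(3 + T - 6*w))*5)/9 = 8/9 + (0*5)/9 = 8/9 + (⅑)*0 = 8/9 + 0 = 8/9)
(-23369 + O(167, 195))/(-4561 - 19332) = (-23369 + 8/9)/(-4561 - 19332) = -210313/9/(-23893) = -210313/9*(-1/23893) = 210313/215037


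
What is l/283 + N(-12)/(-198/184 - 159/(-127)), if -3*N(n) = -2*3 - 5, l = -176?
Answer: 35287252/1744695 ≈ 20.225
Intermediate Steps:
N(n) = 11/3 (N(n) = -(-2*3 - 5)/3 = -(-6 - 5)/3 = -⅓*(-11) = 11/3)
l/283 + N(-12)/(-198/184 - 159/(-127)) = -176/283 + 11/(3*(-198/184 - 159/(-127))) = -176*1/283 + 11/(3*(-198*1/184 - 159*(-1/127))) = -176/283 + 11/(3*(-99/92 + 159/127)) = -176/283 + 11/(3*(2055/11684)) = -176/283 + (11/3)*(11684/2055) = -176/283 + 128524/6165 = 35287252/1744695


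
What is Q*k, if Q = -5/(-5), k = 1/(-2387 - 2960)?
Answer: -1/5347 ≈ -0.00018702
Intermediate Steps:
k = -1/5347 (k = 1/(-5347) = -1/5347 ≈ -0.00018702)
Q = 1 (Q = -5*(-⅕) = 1)
Q*k = 1*(-1/5347) = -1/5347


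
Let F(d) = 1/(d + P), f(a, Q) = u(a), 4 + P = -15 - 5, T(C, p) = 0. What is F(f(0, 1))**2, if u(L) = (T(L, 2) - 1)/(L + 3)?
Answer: 9/5329 ≈ 0.0016889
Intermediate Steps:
P = -24 (P = -4 + (-15 - 5) = -4 - 20 = -24)
u(L) = -1/(3 + L) (u(L) = (0 - 1)/(L + 3) = -1/(3 + L))
f(a, Q) = -1/(3 + a)
F(d) = 1/(-24 + d) (F(d) = 1/(d - 24) = 1/(-24 + d))
F(f(0, 1))**2 = (1/(-24 - 1/(3 + 0)))**2 = (1/(-24 - 1/3))**2 = (1/(-73/3))**2 = (-3/73)**2 = 9/5329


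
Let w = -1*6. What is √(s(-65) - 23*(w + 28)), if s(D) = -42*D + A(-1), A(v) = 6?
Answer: √2230 ≈ 47.223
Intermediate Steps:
w = -6
s(D) = 6 - 42*D (s(D) = -42*D + 6 = 6 - 42*D)
√(s(-65) - 23*(w + 28)) = √((6 - 42*(-65)) - 23*(-6 + 28)) = √((6 + 2730) - 23*22) = √(2736 - 506) = √2230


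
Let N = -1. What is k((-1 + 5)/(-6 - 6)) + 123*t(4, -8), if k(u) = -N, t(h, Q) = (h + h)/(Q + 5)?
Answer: -327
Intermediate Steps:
t(h, Q) = 2*h/(5 + Q) (t(h, Q) = (2*h)/(5 + Q) = 2*h/(5 + Q))
k(u) = 1 (k(u) = -1*(-1) = 1)
k((-1 + 5)/(-6 - 6)) + 123*t(4, -8) = 1 + 123*(2*4/(5 - 8)) = 1 + 123*(2*4/(-3)) = 1 + 123*(2*4*(-⅓)) = 1 + 123*(-8/3) = 1 - 328 = -327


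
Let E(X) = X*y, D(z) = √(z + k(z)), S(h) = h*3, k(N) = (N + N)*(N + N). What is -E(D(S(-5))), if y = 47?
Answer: -47*√885 ≈ -1398.2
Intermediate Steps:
k(N) = 4*N² (k(N) = (2*N)*(2*N) = 4*N²)
S(h) = 3*h
D(z) = √(z + 4*z²)
E(X) = 47*X (E(X) = X*47 = 47*X)
-E(D(S(-5))) = -47*√((3*(-5))*(1 + 4*(3*(-5)))) = -47*√(-15*(1 + 4*(-15))) = -47*√(-15*(1 - 60)) = -47*√(-15*(-59)) = -47*√885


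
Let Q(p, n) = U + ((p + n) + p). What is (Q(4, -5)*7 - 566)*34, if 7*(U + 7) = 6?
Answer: -19992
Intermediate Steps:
U = -43/7 (U = -7 + (⅐)*6 = -7 + 6/7 = -43/7 ≈ -6.1429)
Q(p, n) = -43/7 + n + 2*p (Q(p, n) = -43/7 + ((p + n) + p) = -43/7 + ((n + p) + p) = -43/7 + (n + 2*p) = -43/7 + n + 2*p)
(Q(4, -5)*7 - 566)*34 = ((-43/7 - 5 + 2*4)*7 - 566)*34 = ((-43/7 - 5 + 8)*7 - 566)*34 = (-22/7*7 - 566)*34 = (-22 - 566)*34 = -588*34 = -19992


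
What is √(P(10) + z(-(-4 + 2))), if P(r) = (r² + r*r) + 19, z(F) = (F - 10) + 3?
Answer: √214 ≈ 14.629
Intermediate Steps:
z(F) = -7 + F (z(F) = (-10 + F) + 3 = -7 + F)
P(r) = 19 + 2*r² (P(r) = (r² + r²) + 19 = 2*r² + 19 = 19 + 2*r²)
√(P(10) + z(-(-4 + 2))) = √((19 + 2*10²) + (-7 - (-4 + 2))) = √((19 + 2*100) + (-7 - 1*(-2))) = √((19 + 200) + (-7 + 2)) = √(219 - 5) = √214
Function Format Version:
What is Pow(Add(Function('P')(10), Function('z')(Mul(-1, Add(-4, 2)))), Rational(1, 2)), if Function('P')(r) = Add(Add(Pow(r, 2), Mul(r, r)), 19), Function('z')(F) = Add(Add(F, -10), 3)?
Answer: Pow(214, Rational(1, 2)) ≈ 14.629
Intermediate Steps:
Function('z')(F) = Add(-7, F) (Function('z')(F) = Add(Add(-10, F), 3) = Add(-7, F))
Function('P')(r) = Add(19, Mul(2, Pow(r, 2))) (Function('P')(r) = Add(Add(Pow(r, 2), Pow(r, 2)), 19) = Add(Mul(2, Pow(r, 2)), 19) = Add(19, Mul(2, Pow(r, 2))))
Pow(Add(Function('P')(10), Function('z')(Mul(-1, Add(-4, 2)))), Rational(1, 2)) = Pow(Add(Add(19, Mul(2, Pow(10, 2))), Add(-7, Mul(-1, Add(-4, 2)))), Rational(1, 2)) = Pow(Add(Add(19, Mul(2, 100)), Add(-7, Mul(-1, -2))), Rational(1, 2)) = Pow(Add(Add(19, 200), Add(-7, 2)), Rational(1, 2)) = Pow(Add(219, -5), Rational(1, 2)) = Pow(214, Rational(1, 2))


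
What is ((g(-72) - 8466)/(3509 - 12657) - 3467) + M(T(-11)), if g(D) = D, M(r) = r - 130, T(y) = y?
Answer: -16498723/4574 ≈ -3607.1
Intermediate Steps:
M(r) = -130 + r
((g(-72) - 8466)/(3509 - 12657) - 3467) + M(T(-11)) = ((-72 - 8466)/(3509 - 12657) - 3467) + (-130 - 11) = (-8538/(-9148) - 3467) - 141 = (-8538*(-1/9148) - 3467) - 141 = (4269/4574 - 3467) - 141 = -15853789/4574 - 141 = -16498723/4574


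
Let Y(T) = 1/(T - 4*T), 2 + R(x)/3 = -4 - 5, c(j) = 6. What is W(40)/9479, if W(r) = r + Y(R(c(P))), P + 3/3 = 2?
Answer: 3961/938421 ≈ 0.0042209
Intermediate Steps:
P = 1 (P = -1 + 2 = 1)
R(x) = -33 (R(x) = -6 + 3*(-4 - 5) = -6 + 3*(-9) = -6 - 27 = -33)
Y(T) = -1/(3*T) (Y(T) = 1/(-3*T) = -1/(3*T))
W(r) = 1/99 + r (W(r) = r - ⅓/(-33) = r - ⅓*(-1/33) = r + 1/99 = 1/99 + r)
W(40)/9479 = (1/99 + 40)/9479 = (3961/99)*(1/9479) = 3961/938421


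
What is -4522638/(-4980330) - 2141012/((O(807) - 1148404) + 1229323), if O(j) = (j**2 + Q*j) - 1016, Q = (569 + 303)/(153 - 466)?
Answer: -96069853213381/47343612959490 ≈ -2.0292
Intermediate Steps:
Q = -872/313 (Q = 872/(-313) = 872*(-1/313) = -872/313 ≈ -2.7859)
O(j) = -1016 + j**2 - 872*j/313 (O(j) = (j**2 - 872*j/313) - 1016 = -1016 + j**2 - 872*j/313)
-4522638/(-4980330) - 2141012/((O(807) - 1148404) + 1229323) = -4522638/(-4980330) - 2141012/(((-1016 + 807**2 - 872/313*807) - 1148404) + 1229323) = -4522638*(-1/4980330) - 2141012/(((-1016 + 651249 - 703704/313) - 1148404) + 1229323) = 753773/830055 - 2141012/((202819225/313 - 1148404) + 1229323) = 753773/830055 - 2141012/(-156631227/313 + 1229323) = 753773/830055 - 2141012/228146872/313 = 753773/830055 - 2141012*313/228146872 = 753773/830055 - 167534189/57036718 = -96069853213381/47343612959490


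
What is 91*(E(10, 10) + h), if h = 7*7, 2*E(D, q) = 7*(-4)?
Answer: 3185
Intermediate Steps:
E(D, q) = -14 (E(D, q) = (7*(-4))/2 = (½)*(-28) = -14)
h = 49
91*(E(10, 10) + h) = 91*(-14 + 49) = 91*35 = 3185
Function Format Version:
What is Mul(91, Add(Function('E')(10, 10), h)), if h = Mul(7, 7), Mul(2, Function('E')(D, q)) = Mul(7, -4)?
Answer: 3185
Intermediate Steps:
Function('E')(D, q) = -14 (Function('E')(D, q) = Mul(Rational(1, 2), Mul(7, -4)) = Mul(Rational(1, 2), -28) = -14)
h = 49
Mul(91, Add(Function('E')(10, 10), h)) = Mul(91, Add(-14, 49)) = Mul(91, 35) = 3185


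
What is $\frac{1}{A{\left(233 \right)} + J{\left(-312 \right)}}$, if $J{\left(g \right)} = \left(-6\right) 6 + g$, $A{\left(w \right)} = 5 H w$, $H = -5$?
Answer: $- \frac{1}{6173} \approx -0.000162$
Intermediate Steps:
$A{\left(w \right)} = - 25 w$ ($A{\left(w \right)} = 5 \left(-5\right) w = - 25 w$)
$J{\left(g \right)} = -36 + g$
$\frac{1}{A{\left(233 \right)} + J{\left(-312 \right)}} = \frac{1}{\left(-25\right) 233 - 348} = \frac{1}{-5825 - 348} = \frac{1}{-6173} = - \frac{1}{6173}$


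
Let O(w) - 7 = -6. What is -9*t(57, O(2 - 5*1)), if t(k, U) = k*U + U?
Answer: -522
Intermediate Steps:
O(w) = 1 (O(w) = 7 - 6 = 1)
t(k, U) = U + U*k (t(k, U) = U*k + U = U + U*k)
-9*t(57, O(2 - 5*1)) = -9*(1 + 57) = -9*58 = -522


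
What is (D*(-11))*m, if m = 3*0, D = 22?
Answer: 0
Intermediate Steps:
m = 0
(D*(-11))*m = (22*(-11))*0 = -242*0 = 0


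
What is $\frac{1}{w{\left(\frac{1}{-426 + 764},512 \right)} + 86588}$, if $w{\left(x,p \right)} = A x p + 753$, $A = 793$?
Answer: $\frac{13}{1151049} \approx 1.1294 \cdot 10^{-5}$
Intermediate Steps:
$w{\left(x,p \right)} = 753 + 793 p x$ ($w{\left(x,p \right)} = 793 x p + 753 = 793 p x + 753 = 753 + 793 p x$)
$\frac{1}{w{\left(\frac{1}{-426 + 764},512 \right)} + 86588} = \frac{1}{\left(753 + 793 \cdot 512 \frac{1}{-426 + 764}\right) + 86588} = \frac{1}{\left(753 + 793 \cdot 512 \cdot \frac{1}{338}\right) + 86588} = \frac{1}{\left(753 + \frac{15616}{13}\right) + 86588} = \frac{1}{\frac{25405}{13} + 86588} = \frac{1}{\frac{1151049}{13}} = \frac{13}{1151049}$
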